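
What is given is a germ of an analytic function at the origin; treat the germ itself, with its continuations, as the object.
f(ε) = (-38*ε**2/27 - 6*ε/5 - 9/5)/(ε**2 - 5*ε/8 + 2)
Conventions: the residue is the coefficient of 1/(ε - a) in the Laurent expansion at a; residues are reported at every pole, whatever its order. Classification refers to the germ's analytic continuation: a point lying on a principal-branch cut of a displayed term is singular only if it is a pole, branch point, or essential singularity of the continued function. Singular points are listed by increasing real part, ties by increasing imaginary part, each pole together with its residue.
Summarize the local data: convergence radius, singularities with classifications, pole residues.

Radius of convergence at 0: sqrt(2).
At (5/16) - ((1/16)*sqrt(487))*i: a pole of order 1; residue (-1123/1080) + ((1051/175320)*sqrt(487))*i.
At (5/16) + ((1/16)*sqrt(487))*i: a pole of order 1; residue (-1123/1080) - ((1051/175320)*sqrt(487))*i.

Denominator factor (ε**2 - 5*ε/8 + 2): discriminant -487/64, complex-conjugate roots (5/16) + ((1/16)*sqrt(487))*i and (5/16) - ((1/16)*sqrt(487))*i; poles of order 1, moduli sqrt(2) and sqrt(2).
The radius of convergence is the smallest modulus among the singular points: sqrt(2).
The factor ε**2 - 5*ε/8 + 2 splits as (ε - a)(ε - a') with a = (5/16) - ((1/16)*sqrt(487))*i, a' = (5/16) + ((1/16)*sqrt(487))*i. At the order-1 pole a set g(ε) = (ε - a)*f(ε) = [-38*ε**2/27 - 6*ε/5 - 9/5] / (ε - a').
Simple pole: residue = g(a) at a = (5/16) - ((1/16)*sqrt(487))*i, which is (-1123/1080) + ((1051/175320)*sqrt(487))*i.
The factor ε**2 - 5*ε/8 + 2 splits as (ε - a)(ε - a') with a = (5/16) + ((1/16)*sqrt(487))*i, a' = (5/16) - ((1/16)*sqrt(487))*i. At the order-1 pole a set g(ε) = (ε - a)*f(ε) = [-38*ε**2/27 - 6*ε/5 - 9/5] / (ε - a').
Simple pole: residue = g(a) at a = (5/16) + ((1/16)*sqrt(487))*i, which is (-1123/1080) - ((1051/175320)*sqrt(487))*i.
List the singular points by increasing real part (a conjugate pair: the negative imaginary part first).


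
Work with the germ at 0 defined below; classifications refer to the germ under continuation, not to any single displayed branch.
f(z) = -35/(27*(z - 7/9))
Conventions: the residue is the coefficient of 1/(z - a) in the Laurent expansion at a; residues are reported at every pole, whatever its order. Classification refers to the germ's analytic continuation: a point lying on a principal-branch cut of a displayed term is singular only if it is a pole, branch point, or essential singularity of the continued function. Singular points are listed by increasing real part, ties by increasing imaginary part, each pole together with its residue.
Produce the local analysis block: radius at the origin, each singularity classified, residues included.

Denominator factor (z - 7/9): pole of order 1 at 7/9, modulus 7/9.
The radius of convergence is the smallest modulus among the singular points: 7/9.
At the order-1 pole 7/9 set g(z) = (z - (7/9))*f(z) = -35/27.
Simple pole: residue = g(a) at a = 7/9, which is -35/27.

Radius of convergence at 0: 7/9.
At 7/9: a pole of order 1; residue -35/27.


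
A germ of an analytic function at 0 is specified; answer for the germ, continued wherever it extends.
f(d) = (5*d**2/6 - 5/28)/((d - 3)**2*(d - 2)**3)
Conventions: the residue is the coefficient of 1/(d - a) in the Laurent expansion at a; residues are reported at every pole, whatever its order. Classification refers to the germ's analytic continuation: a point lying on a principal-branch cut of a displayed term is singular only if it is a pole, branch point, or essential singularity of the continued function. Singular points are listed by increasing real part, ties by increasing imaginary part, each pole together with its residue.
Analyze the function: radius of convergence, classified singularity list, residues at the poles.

Denominator factor (d - 2)^3: pole of order 3 at 2, modulus 2.
Denominator factor (d - 3)^2: pole of order 2 at 3, modulus 3.
The radius of convergence is the smallest modulus among the singular points: 2.
At the order-3 pole 2 set g(d) = (d - (2))^3*f(d) = (5*d**2/6 - 5/28)/(d - 3)**2.
Order-3 pole: residue = g''(a)/2; g''(2) = 475/14, so the residue is 475/28.
At the order-2 pole 3 set g(d) = (d - (3))^2*f(d) = (5*d**2/6 - 5/28)/(d - 2)**3.
Order-2 pole: residue = g'(a); g'(3) = -475/28, so the residue is -475/28.
List the singular points by increasing real part (a conjugate pair: the negative imaginary part first).

Radius of convergence at 0: 2.
At 2: a pole of order 3; residue 475/28.
At 3: a pole of order 2; residue -475/28.


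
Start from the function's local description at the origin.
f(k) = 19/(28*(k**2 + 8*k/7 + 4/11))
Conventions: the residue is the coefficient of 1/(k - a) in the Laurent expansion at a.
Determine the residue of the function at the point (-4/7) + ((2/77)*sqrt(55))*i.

The factor k**2 + 8*k/7 + 4/11 splits as (k - a)(k - a') with a = (-4/7) + ((2/77)*sqrt(55))*i, a' = (-4/7) - ((2/77)*sqrt(55))*i. At the order-1 pole a set g(k) = (k - a)*f(k) = [19/28] / (k - a').
Simple pole: residue = g(a) at a = (-4/7) + ((2/77)*sqrt(55))*i, which is -((19/80)*sqrt(55))*i.

The residue is -((19/80)*sqrt(55))*i.


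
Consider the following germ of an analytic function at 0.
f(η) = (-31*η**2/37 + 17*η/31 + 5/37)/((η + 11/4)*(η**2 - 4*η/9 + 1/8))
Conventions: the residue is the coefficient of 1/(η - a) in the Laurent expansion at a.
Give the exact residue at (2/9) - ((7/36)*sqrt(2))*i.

The factor η**2 - 4*η/9 + 1/8 splits as (η - a)(η - a') with a = (2/9) - ((7/36)*sqrt(2))*i, a' = (2/9) + ((7/36)*sqrt(2))*i. At the order-1 pole a set g(η) = (η - a)*f(η) = [(-31*η**2/37 + 17*η/31 + 5/37)/(η + 11/4)] / (η - a').
Simple pole: residue = g(a) at a = (2/9) - ((7/36)*sqrt(2))*i, which is (545/39773) + ((2504767/20602414)*sqrt(2))*i.

The residue is (545/39773) + ((2504767/20602414)*sqrt(2))*i.


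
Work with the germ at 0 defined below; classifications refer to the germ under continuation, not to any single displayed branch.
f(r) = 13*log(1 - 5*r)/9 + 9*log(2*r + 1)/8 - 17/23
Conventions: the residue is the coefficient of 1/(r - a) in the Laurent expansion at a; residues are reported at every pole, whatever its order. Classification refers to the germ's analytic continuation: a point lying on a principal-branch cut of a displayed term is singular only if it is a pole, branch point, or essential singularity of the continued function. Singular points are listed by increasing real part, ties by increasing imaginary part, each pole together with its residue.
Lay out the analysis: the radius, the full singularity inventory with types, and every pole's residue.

Branch term (9/8)*log(1 - r/(-1/2)): its argument vanishes at r = -1/2, a logarithmic branch point, modulus 1/2.
Branch term (13/9)*log(1 - r/(1/5)): its argument vanishes at r = 1/5, a logarithmic branch point, modulus 1/5.
The radius of convergence is the smallest modulus among the singular points: 1/5.
List the singular points by increasing real part (a conjugate pair: the negative imaginary part first).

Radius of convergence at 0: 1/5.
At -1/2: a logarithmic branch point.
At 1/5: a logarithmic branch point.


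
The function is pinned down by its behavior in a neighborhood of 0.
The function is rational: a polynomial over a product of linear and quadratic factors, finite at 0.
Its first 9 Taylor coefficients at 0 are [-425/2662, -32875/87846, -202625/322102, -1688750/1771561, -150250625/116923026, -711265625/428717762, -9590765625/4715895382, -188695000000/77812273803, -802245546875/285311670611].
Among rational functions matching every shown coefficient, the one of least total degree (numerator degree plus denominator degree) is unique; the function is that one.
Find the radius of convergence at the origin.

No rational of total degree below 7 reproduces all 9 coefficients; solving the [1/6] Pade equations on them gives f(u) = (5*u/3 + 17/10)/(u**2 + u - 11/5)**3, whose expansion matches every shown term.
Denominator factor (u**2 + u - 11/5)^3: discriminant 49/5, real irrational roots -1/2 + (7/10)*sqrt(5) and -1/2 - (7/10)*sqrt(5); poles of order 3, moduli -1/2 + (7/10)*sqrt(5) and 1/2 + (7/10)*sqrt(5).
The radius of convergence is the smallest modulus among the singular points: -1/2 + (7/10)*sqrt(5).

The radius of convergence is -1/2 + (7/10)*sqrt(5).


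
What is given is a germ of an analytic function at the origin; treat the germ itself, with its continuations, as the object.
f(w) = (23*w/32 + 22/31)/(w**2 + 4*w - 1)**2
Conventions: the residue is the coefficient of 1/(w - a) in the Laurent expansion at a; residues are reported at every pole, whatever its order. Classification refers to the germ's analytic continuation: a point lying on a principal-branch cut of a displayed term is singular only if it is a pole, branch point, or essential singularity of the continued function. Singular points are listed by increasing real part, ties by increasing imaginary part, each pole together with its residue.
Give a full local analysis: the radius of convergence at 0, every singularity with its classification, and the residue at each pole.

Radius of convergence at 0: -2 + sqrt(5).
At -2 - sqrt(5): a pole of order 2; residue -(361/49600)*sqrt(5).
At -2 + sqrt(5): a pole of order 2; residue (361/49600)*sqrt(5).

Denominator factor (w**2 + 4*w - 1)^2: discriminant 20, real irrational roots -2 + sqrt(5) and -2 - sqrt(5); poles of order 2, moduli -2 + sqrt(5) and 2 + sqrt(5).
The radius of convergence is the smallest modulus among the singular points: -2 + sqrt(5).
The factor w**2 + 4*w - 1 splits as (w - a)(w - a') with a = -2 - sqrt(5), a' = -2 + sqrt(5). At the order-2 pole a set g(w) = (w - a)^2*f(w) = [23*w/32 + 22/31] / (w - a')^2.
Order-2 pole: residue = g'(a); g'(-2 - sqrt(5)) = -(361/49600)*sqrt(5), so the residue is -(361/49600)*sqrt(5).
The factor w**2 + 4*w - 1 splits as (w - a)(w - a') with a = -2 + sqrt(5), a' = -2 - sqrt(5). At the order-2 pole a set g(w) = (w - a)^2*f(w) = [23*w/32 + 22/31] / (w - a')^2.
Order-2 pole: residue = g'(a); g'(-2 + sqrt(5)) = (361/49600)*sqrt(5), so the residue is (361/49600)*sqrt(5).
List the singular points by increasing real part (a conjugate pair: the negative imaginary part first).


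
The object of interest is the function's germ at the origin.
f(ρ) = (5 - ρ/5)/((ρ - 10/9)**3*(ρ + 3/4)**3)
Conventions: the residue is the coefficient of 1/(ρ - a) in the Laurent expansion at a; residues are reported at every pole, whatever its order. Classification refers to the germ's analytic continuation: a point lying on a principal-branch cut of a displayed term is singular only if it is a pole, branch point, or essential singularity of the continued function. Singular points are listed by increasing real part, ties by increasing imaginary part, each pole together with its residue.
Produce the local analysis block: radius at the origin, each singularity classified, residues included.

Denominator factor (ρ + 3/4)^3: pole of order 3 at -3/4, modulus 3/4.
Denominator factor (ρ - 10/9)^3: pole of order 3 at 10/9, modulus 10/9.
The radius of convergence is the smallest modulus among the singular points: 3/4.
At the order-3 pole -3/4 set g(ρ) = (ρ - (-3/4))^3*f(ρ) = (5 - ρ/5)/(ρ - 10/9)**3.
Order-3 pole: residue = g''(a)/2; g''(-3/4) = -18008842752/6750625535, so the residue is -9004421376/6750625535.
At the order-3 pole 10/9 set g(ρ) = (ρ - (10/9))^3*f(ρ) = (5 - ρ/5)/(ρ + 3/4)**3.
Order-3 pole: residue = g''(a)/2; g''(10/9) = 18008842752/6750625535, so the residue is 9004421376/6750625535.
List the singular points by increasing real part (a conjugate pair: the negative imaginary part first).

Radius of convergence at 0: 3/4.
At -3/4: a pole of order 3; residue -9004421376/6750625535.
At 10/9: a pole of order 3; residue 9004421376/6750625535.


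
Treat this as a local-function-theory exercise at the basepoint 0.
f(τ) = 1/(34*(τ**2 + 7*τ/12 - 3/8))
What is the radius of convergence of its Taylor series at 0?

The radius of convergence is -7/24 + (1/24)*sqrt(265).

Denominator factor (τ**2 + 7*τ/12 - 3/8): discriminant 265/144, real irrational roots -7/24 + (1/24)*sqrt(265) and -7/24 - (1/24)*sqrt(265); poles of order 1, moduli -7/24 + (1/24)*sqrt(265) and 7/24 + (1/24)*sqrt(265).
The radius of convergence is the smallest modulus among the singular points: -7/24 + (1/24)*sqrt(265).


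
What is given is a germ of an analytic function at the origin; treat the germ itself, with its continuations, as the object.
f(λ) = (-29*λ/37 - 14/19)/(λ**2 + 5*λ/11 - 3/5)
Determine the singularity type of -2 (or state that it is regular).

The point is a regular point.

Denominator factors: λ**2 + 5*λ/11 - 3/5 = 137/55 at λ = -2 — none vanishes.
So the germ continues analytically to -2.


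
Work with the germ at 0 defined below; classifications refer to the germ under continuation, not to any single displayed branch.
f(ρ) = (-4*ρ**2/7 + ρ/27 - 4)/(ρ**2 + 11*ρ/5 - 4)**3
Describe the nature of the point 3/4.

The point is a regular point.

Denominator factors: ρ**2 + 11*ρ/5 - 4 = -143/80 at ρ = 3/4 — none vanishes.
So the germ continues analytically to 3/4.


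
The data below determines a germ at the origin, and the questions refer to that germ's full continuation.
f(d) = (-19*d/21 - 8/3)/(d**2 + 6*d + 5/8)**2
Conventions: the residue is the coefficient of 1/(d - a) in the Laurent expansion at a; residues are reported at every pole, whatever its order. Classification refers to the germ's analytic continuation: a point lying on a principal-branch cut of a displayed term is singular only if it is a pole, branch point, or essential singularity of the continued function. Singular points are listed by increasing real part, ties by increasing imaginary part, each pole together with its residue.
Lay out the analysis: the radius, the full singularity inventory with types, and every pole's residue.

Denominator factor (d**2 + 6*d + 5/8)^2: discriminant 67/2, real irrational roots -3 + (1/4)*sqrt(134) and -3 - (1/4)*sqrt(134); poles of order 2, moduli 3 - (1/4)*sqrt(134) and 3 + (1/4)*sqrt(134).
The radius of convergence is the smallest modulus among the singular points: 3 - (1/4)*sqrt(134).
The factor d**2 + 6*d + 5/8 splits as (d - a)(d - a') with a = -3 - (1/4)*sqrt(134), a' = -3 + (1/4)*sqrt(134). At the order-2 pole a set g(d) = (d - a)^2*f(d) = [-19*d/21 - 8/3] / (d - a')^2.
Order-2 pole: residue = g'(a); g'(-3 - (1/4)*sqrt(134)) = (4/94269)*sqrt(134), so the residue is (4/94269)*sqrt(134).
The factor d**2 + 6*d + 5/8 splits as (d - a)(d - a') with a = -3 + (1/4)*sqrt(134), a' = -3 - (1/4)*sqrt(134). At the order-2 pole a set g(d) = (d - a)^2*f(d) = [-19*d/21 - 8/3] / (d - a')^2.
Order-2 pole: residue = g'(a); g'(-3 + (1/4)*sqrt(134)) = -(4/94269)*sqrt(134), so the residue is -(4/94269)*sqrt(134).
List the singular points by increasing real part (a conjugate pair: the negative imaginary part first).

Radius of convergence at 0: 3 - (1/4)*sqrt(134).
At -3 - (1/4)*sqrt(134): a pole of order 2; residue (4/94269)*sqrt(134).
At -3 + (1/4)*sqrt(134): a pole of order 2; residue -(4/94269)*sqrt(134).


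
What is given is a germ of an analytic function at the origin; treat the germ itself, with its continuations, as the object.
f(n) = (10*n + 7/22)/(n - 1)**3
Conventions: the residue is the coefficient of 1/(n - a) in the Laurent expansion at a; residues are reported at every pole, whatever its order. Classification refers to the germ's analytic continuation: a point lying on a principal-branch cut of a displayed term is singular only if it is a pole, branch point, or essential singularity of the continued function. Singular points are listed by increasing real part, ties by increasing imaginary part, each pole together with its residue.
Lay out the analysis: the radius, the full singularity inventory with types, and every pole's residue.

Denominator factor (n - 1)^3: pole of order 3 at 1, modulus 1.
The radius of convergence is the smallest modulus among the singular points: 1.
At the order-3 pole 1 set g(n) = (n - (1))^3*f(n) = 10*n + 7/22.
Order-3 pole: residue = g''(a)/2; g''(1) = 0, so the residue is 0.

Radius of convergence at 0: 1.
At 1: a pole of order 3; residue 0.


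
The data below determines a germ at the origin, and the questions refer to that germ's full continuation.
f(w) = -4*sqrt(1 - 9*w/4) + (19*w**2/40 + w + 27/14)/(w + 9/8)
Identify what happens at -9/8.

The point is a pole of order 1.

The denominator factor w + 9/8 vanishes at -9/8 and appears to the power 1; the numerator there equals 25173/17920, nonzero, and no other factor vanishes.
The branch terms are analytic at this point.
Hence a pole whose order is the multiplicity, 1.


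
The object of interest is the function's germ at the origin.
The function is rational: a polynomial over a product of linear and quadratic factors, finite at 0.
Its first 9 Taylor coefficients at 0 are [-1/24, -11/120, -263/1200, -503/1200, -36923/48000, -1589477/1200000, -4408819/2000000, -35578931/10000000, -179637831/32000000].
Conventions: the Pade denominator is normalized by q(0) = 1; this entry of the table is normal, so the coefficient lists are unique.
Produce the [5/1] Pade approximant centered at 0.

The Pade approximant has numerator coefficients [-1/24, -425779/19073724, -127050397/1907372400, -32436029/596053875, -5464996303/76294896000, -42317387237/953686200000]; denominator coefficients [1, -13226457/7947385].

Taylor coefficients needed (read off): a_0 = -1/24, a_1 = -11/120, a_2 = -263/1200, a_3 = -503/1200, a_4 = -36923/48000, a_5 = -1589477/1200000, a_6 = -4408819/2000000.
Write the denominator as Q(ν) = 1 + q1*ν. Requiring Q*f - P = O(ν^7) with deg P <= 5 kills the coefficients of ν^6..ν^6 in Q*f:
  ν^6: a_6 + q1*a_5 = 0, i.e. -4408819/2000000 + (-1589477/1200000)*q1 = 0.
Solving this linear system: q1 = -13226457/7947385.
The numerator is Q*f truncated at degree 5: P0 = a_0 = -1/24; P1 = a_1 + q1*a_0 = -425779/19073724; P2 = a_2 + q1*a_1 = -127050397/1907372400; P3 = a_3 + q1*a_2 = -32436029/596053875; P4 = a_4 + q1*a_3 = -5464996303/76294896000; P5 = a_5 + q1*a_4 = -42317387237/953686200000.


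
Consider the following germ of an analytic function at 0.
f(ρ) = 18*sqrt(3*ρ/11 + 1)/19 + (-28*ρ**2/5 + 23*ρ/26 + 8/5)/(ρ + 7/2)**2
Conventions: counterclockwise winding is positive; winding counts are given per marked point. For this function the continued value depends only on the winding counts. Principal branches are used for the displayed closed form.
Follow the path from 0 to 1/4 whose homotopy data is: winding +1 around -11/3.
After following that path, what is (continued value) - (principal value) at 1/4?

The rational part is single-valued and drops out of the difference; each branch term changes only by its own monodromy.
(18/19)*sqrt(1 - ρ/(-11/3)): winding +1 is odd, the square root flips sign, contributing -2*(18/19)*sqrt(1 - (1/4)/(-11/3)) = -2*(18/19)*sqrt(47/44) = -(18/209)*sqrt(517).
Summing the contributions at ρ = 1/4 gives -(18/209)*sqrt(517).

Continued minus principal equals -(18/209)*sqrt(517).


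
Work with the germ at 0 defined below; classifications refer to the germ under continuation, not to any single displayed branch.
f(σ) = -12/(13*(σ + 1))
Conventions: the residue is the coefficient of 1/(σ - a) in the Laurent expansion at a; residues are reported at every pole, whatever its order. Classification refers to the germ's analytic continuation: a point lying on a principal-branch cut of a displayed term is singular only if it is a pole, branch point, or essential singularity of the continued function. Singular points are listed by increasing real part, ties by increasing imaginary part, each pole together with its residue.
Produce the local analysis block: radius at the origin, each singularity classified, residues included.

Denominator factor (σ + 1): pole of order 1 at -1, modulus 1.
The radius of convergence is the smallest modulus among the singular points: 1.
At the order-1 pole -1 set g(σ) = (σ - (-1))*f(σ) = -12/13.
Simple pole: residue = g(a) at a = -1, which is -12/13.

Radius of convergence at 0: 1.
At -1: a pole of order 1; residue -12/13.


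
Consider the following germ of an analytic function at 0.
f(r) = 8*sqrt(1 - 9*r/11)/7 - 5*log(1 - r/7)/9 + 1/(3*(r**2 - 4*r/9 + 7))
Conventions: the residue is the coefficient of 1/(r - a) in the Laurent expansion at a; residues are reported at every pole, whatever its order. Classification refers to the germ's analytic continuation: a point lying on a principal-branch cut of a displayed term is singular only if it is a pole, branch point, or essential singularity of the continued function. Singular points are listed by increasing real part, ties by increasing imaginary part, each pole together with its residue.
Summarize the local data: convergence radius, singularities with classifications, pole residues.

Denominator factor (r**2 - 4*r/9 + 7): discriminant -2252/81, complex-conjugate roots (2/9) + ((1/9)*sqrt(563))*i and (2/9) - ((1/9)*sqrt(563))*i; poles of order 1, moduli sqrt(7) and sqrt(7).
Branch term (8/7)*sqrt(1 - r/(11/9)): its argument vanishes at r = 11/9, a square-root branch point, modulus 11/9.
Branch term (-5/9)*log(1 - r/(7)): its argument vanishes at r = 7, a logarithmic branch point, modulus 7.
The radius of convergence is the smallest modulus among the singular points: 11/9.
The branch terms are analytic at (2/9) - ((1/9)*sqrt(563))*i and contribute nothing to the residue; only the rational part matters.
The factor r**2 - 4*r/9 + 7 splits as (r - a)(r - a') with a = (2/9) - ((1/9)*sqrt(563))*i, a' = (2/9) + ((1/9)*sqrt(563))*i. At the order-1 pole a set g(r) = (r - a)*(rational part) = [1/3] / (r - a').
Simple pole: residue = g(a) at a = (2/9) - ((1/9)*sqrt(563))*i, which is ((3/1126)*sqrt(563))*i.
The branch terms are analytic at (2/9) + ((1/9)*sqrt(563))*i and contribute nothing to the residue; only the rational part matters.
The factor r**2 - 4*r/9 + 7 splits as (r - a)(r - a') with a = (2/9) + ((1/9)*sqrt(563))*i, a' = (2/9) - ((1/9)*sqrt(563))*i. At the order-1 pole a set g(r) = (r - a)*(rational part) = [1/3] / (r - a').
Simple pole: residue = g(a) at a = (2/9) + ((1/9)*sqrt(563))*i, which is -((3/1126)*sqrt(563))*i.
List the singular points by increasing real part (a conjugate pair: the negative imaginary part first).

Radius of convergence at 0: 11/9.
At (2/9) - ((1/9)*sqrt(563))*i: a pole of order 1; residue ((3/1126)*sqrt(563))*i.
At (2/9) + ((1/9)*sqrt(563))*i: a pole of order 1; residue -((3/1126)*sqrt(563))*i.
At 11/9: an algebraic (square-root) branch point.
At 7: a logarithmic branch point.


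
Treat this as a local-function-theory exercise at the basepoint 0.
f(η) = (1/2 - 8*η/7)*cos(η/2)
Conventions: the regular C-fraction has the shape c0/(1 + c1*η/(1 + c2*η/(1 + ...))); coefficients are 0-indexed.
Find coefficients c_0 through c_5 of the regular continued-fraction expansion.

The regular C-fraction coefficients are [1/2, 16/7, -2097/896, 7/128, 280/6291, 98696/44037].

Taylor coefficients (expand at 0): a_0 = 1/2, a_1 = -8/7, a_2 = -1/16, a_3 = 1/7, a_4 = 1/768, a_5 = -1/336.
c0 = a_0 = 1/2. Peel one level at a time: if S = 1 + c*η/S' with S'(0) = 1, then c is the η-coefficient of S and S' = c*η/(S - 1).
S_1 = c0/f = 1 + (16/7)*η + (2097/392)*η^2 + ...; c1 = 16/7.
S_2 = c1*η/(S_1 - 1) = 1 + (-2097/896)*η + (2097/16384)*η^2 + ...; c2 = -2097/896.
S_3 = c2*η/(S_2 - 1) = 1 + (7/128)*η + (-245/100656)*η^2 + ...; c3 = 7/128.
S_4 = c3*η/(S_3 - 1) = 1 + (280/6291)*η + (-3947840/39576681)*η^2 + ...; c4 = 280/6291.
S_5 = c4*η/(S_4 - 1) = 1 + (98696/44037)*η + ...; c5 = 98696/44037.


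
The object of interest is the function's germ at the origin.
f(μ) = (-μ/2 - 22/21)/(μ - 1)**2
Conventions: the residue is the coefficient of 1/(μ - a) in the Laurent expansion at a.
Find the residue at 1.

The residue is -1/2.

At the order-2 pole 1 set g(μ) = (μ - (1))^2*f(μ) = -μ/2 - 22/21.
Order-2 pole: residue = g'(a); g'(1) = -1/2, so the residue is -1/2.


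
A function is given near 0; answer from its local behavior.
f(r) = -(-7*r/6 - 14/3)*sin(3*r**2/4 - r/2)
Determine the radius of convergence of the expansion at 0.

The radius of convergence is infinite.

The factor -sin(3*r**2/4 - r/2) is entire and contributes no finite singular point.
The polynomial part has no poles.
No finite singular points: the Taylor series at 0 converges everywhere.


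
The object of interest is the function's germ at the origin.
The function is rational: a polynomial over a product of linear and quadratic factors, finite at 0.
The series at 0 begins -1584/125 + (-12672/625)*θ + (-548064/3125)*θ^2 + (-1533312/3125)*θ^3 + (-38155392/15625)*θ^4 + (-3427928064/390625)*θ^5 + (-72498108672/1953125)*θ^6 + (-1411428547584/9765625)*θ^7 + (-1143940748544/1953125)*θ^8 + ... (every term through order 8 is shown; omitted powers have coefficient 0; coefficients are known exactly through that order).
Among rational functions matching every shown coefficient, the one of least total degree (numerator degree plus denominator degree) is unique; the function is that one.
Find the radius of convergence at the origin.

The radius of convergence is 1/4.

No rational of total degree below 7 reproduces all 9 coefficients; solving the [0/7] Pade equations on them gives f(θ) = -11/(6*(θ - 1/4)*(θ**2 - 2*θ/3 - 5/6)**3), whose expansion matches every shown term.
Denominator factor (θ**2 - 2*θ/3 - 5/6)^3: discriminant 34/9, real irrational roots 1/3 + (1/6)*sqrt(34) and 1/3 - (1/6)*sqrt(34); poles of order 3, moduli 1/3 + (1/6)*sqrt(34) and -1/3 + (1/6)*sqrt(34).
Denominator factor (θ - 1/4): pole of order 1 at 1/4, modulus 1/4.
The radius of convergence is the smallest modulus among the singular points: 1/4.


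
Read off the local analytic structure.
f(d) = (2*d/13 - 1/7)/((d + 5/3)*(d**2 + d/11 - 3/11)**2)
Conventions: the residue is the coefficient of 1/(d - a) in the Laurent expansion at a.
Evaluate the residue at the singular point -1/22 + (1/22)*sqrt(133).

The residue is 356103/9880598 + (1498210263/174777898022)*sqrt(133).

The factor d**2 + d/11 - 3/11 splits as (d - a)(d - a') with a = -1/22 + (1/22)*sqrt(133), a' = -1/22 - (1/22)*sqrt(133). At the order-2 pole a set g(d) = (d - a)^2*f(d) = [(2*d/13 - 1/7)/(d + 5/3)] / (d - a')^2.
Order-2 pole: residue = g'(a); g'(-1/22 + (1/22)*sqrt(133)) = 356103/9880598 + (1498210263/174777898022)*sqrt(133), so the residue is 356103/9880598 + (1498210263/174777898022)*sqrt(133).


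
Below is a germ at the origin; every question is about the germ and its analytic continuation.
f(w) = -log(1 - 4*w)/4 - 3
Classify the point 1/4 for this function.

The term (-1/4)*log(1 - w/(1/4)) has argument 1 - 1/4/(1/4) = 0 at 1/4: a logarithmic (infinitely-sheeted) branch point; the remaining terms are analytic or single-valued there.

The point is a logarithmic branch point.


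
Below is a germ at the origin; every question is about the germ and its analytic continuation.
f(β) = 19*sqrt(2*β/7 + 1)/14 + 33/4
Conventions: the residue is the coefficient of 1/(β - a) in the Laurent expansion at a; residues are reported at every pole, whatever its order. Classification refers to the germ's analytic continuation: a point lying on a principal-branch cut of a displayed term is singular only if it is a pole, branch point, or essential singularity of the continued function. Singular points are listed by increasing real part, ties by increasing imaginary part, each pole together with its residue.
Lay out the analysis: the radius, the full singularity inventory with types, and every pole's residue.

Branch term (19/14)*sqrt(1 - β/(-7/2)): its argument vanishes at β = -7/2, a square-root branch point, modulus 7/2.
The radius of convergence is the smallest modulus among the singular points: 7/2.

Radius of convergence at 0: 7/2.
At -7/2: an algebraic (square-root) branch point.


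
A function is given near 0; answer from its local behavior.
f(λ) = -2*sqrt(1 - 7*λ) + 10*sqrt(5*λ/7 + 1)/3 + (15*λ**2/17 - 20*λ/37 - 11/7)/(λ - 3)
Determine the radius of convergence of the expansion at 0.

Denominator factor (λ - 3): pole of order 1 at 3, modulus 3.
Branch term (-2)*sqrt(1 - λ/(1/7)): its argument vanishes at λ = 1/7, a square-root branch point, modulus 1/7.
Branch term (10/3)*sqrt(1 - λ/(-7/5)): its argument vanishes at λ = -7/5, a square-root branch point, modulus 7/5.
The radius of convergence is the smallest modulus among the singular points: 1/7.

The radius of convergence is 1/7.


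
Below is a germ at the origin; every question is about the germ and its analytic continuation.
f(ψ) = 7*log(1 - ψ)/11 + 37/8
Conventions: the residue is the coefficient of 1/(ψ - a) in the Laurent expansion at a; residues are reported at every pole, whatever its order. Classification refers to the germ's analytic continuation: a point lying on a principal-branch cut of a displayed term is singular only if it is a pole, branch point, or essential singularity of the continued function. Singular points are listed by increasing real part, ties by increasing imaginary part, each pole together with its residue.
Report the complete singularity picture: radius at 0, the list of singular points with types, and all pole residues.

Radius of convergence at 0: 1.
At 1: a logarithmic branch point.

Branch term (7/11)*log(1 - ψ/(1)): its argument vanishes at ψ = 1, a logarithmic branch point, modulus 1.
The radius of convergence is the smallest modulus among the singular points: 1.


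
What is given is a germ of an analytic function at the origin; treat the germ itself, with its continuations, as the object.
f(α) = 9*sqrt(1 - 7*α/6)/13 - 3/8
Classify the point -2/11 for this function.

The point is a regular point.

There is no denominator, hence no pole anywhere.
Branch term sqrt(1 - α/(6/7)): argument at -2/11 is 40/33, nonzero, so -2/11 is not its branch point (a point on a principal cut is still regular for the continued germ).
So the germ continues analytically to -2/11.


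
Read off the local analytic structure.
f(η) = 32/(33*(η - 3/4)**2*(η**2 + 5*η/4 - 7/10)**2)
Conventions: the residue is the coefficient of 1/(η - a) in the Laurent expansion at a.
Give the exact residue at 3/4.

At the order-2 pole 3/4 set g(η) = (η - (3/4))^2*f(η) = 32/(33*(η**2 + 5*η/4 - 7/10)**2).
Order-2 pole: residue = g'(a); g'(3/4) = -125/12, so the residue is -125/12.

The residue is -125/12.


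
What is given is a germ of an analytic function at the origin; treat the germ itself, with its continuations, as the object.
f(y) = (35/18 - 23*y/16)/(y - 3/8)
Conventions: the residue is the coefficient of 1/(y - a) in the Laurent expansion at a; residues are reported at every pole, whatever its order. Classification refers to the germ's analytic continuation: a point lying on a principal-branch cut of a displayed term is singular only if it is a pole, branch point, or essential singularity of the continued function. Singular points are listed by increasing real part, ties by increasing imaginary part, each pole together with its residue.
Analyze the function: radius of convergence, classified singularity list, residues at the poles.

Denominator factor (y - 3/8): pole of order 1 at 3/8, modulus 3/8.
The radius of convergence is the smallest modulus among the singular points: 3/8.
At the order-1 pole 3/8 set g(y) = (y - (3/8))*f(y) = 35/18 - 23*y/16.
Simple pole: residue = g(a) at a = 3/8, which is 1619/1152.

Radius of convergence at 0: 3/8.
At 3/8: a pole of order 1; residue 1619/1152.


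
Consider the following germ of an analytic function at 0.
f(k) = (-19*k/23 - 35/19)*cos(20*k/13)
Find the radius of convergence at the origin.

The radius of convergence is infinite.

The factor cos(20*k/13) is entire and contributes no finite singular point.
The polynomial part has no poles.
No finite singular points: the Taylor series at 0 converges everywhere.


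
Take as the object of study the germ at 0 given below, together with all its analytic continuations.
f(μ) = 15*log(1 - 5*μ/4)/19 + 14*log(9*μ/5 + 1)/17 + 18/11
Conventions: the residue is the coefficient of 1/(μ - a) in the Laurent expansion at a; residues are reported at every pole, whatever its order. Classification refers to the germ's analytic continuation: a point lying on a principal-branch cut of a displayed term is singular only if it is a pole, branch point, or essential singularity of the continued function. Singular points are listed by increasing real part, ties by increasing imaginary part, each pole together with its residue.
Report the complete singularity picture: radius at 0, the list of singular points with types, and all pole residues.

Radius of convergence at 0: 5/9.
At -5/9: a logarithmic branch point.
At 4/5: a logarithmic branch point.

Branch term (14/17)*log(1 - μ/(-5/9)): its argument vanishes at μ = -5/9, a logarithmic branch point, modulus 5/9.
Branch term (15/19)*log(1 - μ/(4/5)): its argument vanishes at μ = 4/5, a logarithmic branch point, modulus 4/5.
The radius of convergence is the smallest modulus among the singular points: 5/9.
List the singular points by increasing real part (a conjugate pair: the negative imaginary part first).


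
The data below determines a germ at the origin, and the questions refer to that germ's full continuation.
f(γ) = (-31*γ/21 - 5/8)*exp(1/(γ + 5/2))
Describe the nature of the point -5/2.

The point is an essential singularity.

The exponent 1/(γ - (-5/2)) has a pole at -5/2, so exp(1/(γ - (-5/2))) takes every nonzero value near it: an essential singularity (not a pole of any order).


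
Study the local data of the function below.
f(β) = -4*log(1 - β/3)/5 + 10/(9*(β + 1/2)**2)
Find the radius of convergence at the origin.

Denominator factor (β + 1/2)^2: pole of order 2 at -1/2, modulus 1/2.
Branch term (-4/5)*log(1 - β/(3)): its argument vanishes at β = 3, a logarithmic branch point, modulus 3.
The radius of convergence is the smallest modulus among the singular points: 1/2.

The radius of convergence is 1/2.


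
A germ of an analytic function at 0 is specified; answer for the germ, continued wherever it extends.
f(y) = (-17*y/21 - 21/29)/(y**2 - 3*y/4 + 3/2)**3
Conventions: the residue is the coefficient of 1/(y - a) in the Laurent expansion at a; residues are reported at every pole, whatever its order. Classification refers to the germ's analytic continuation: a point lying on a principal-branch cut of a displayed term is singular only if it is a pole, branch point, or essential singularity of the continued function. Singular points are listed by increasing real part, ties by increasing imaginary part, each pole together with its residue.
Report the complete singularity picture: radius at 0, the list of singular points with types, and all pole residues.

Denominator factor (y**2 - 3*y/4 + 3/2)^3: discriminant -87/16, complex-conjugate roots (3/8) + ((1/8)*sqrt(87))*i and (3/8) - ((1/8)*sqrt(87))*i; poles of order 3, moduli (1/2)*sqrt(6) and (1/2)*sqrt(6).
The radius of convergence is the smallest modulus among the singular points: (1/2)*sqrt(6).
The factor y**2 - 3*y/4 + 3/2 splits as (y - a)(y - a') with a = (3/8) - ((1/8)*sqrt(87))*i, a' = (3/8) + ((1/8)*sqrt(87))*i. At the order-3 pole a set g(y) = (y - a)^3*f(y) = [-17*y/21 - 21/29] / (y - a')^3.
Order-3 pole: residue = g''(a)/2; g''((3/8) - ((1/8)*sqrt(87))*i) = -((854528/44558703)*sqrt(87))*i, so the residue is -((427264/44558703)*sqrt(87))*i.
The factor y**2 - 3*y/4 + 3/2 splits as (y - a)(y - a') with a = (3/8) + ((1/8)*sqrt(87))*i, a' = (3/8) - ((1/8)*sqrt(87))*i. At the order-3 pole a set g(y) = (y - a)^3*f(y) = [-17*y/21 - 21/29] / (y - a')^3.
Order-3 pole: residue = g''(a)/2; g''((3/8) + ((1/8)*sqrt(87))*i) = ((854528/44558703)*sqrt(87))*i, so the residue is ((427264/44558703)*sqrt(87))*i.
List the singular points by increasing real part (a conjugate pair: the negative imaginary part first).

Radius of convergence at 0: (1/2)*sqrt(6).
At (3/8) - ((1/8)*sqrt(87))*i: a pole of order 3; residue -((427264/44558703)*sqrt(87))*i.
At (3/8) + ((1/8)*sqrt(87))*i: a pole of order 3; residue ((427264/44558703)*sqrt(87))*i.


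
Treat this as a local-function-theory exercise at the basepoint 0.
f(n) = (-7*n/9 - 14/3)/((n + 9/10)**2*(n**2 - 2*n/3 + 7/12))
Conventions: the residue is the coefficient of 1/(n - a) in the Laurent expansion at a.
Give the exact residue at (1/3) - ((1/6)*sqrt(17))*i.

The residue is (382550/268203) - ((1229725/4559451)*sqrt(17))*i.

The factor n**2 - 2*n/3 + 7/12 splits as (n - a)(n - a') with a = (1/3) - ((1/6)*sqrt(17))*i, a' = (1/3) + ((1/6)*sqrt(17))*i. At the order-1 pole a set g(n) = (n - a)*f(n) = [(-7*n/9 - 14/3)/(n + 9/10)**2] / (n - a').
Simple pole: residue = g(a) at a = (1/3) - ((1/6)*sqrt(17))*i, which is (382550/268203) - ((1229725/4559451)*sqrt(17))*i.


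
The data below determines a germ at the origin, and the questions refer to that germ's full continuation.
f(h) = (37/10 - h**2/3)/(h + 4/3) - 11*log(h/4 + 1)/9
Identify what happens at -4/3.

The denominator factor h + 4/3 vanishes at -4/3 and appears to the power 1; the numerator there equals 839/270, nonzero, and no other factor vanishes.
The branch terms are analytic at this point.
Hence a pole whose order is the multiplicity, 1.

The point is a pole of order 1.


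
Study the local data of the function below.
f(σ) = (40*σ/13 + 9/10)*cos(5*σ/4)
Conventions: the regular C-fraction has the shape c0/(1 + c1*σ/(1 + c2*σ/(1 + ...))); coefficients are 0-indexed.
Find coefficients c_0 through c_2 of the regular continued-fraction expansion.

The regular C-fraction coefficients are [9/10, -400/117, 218489/59904].

Taylor coefficients (expand at 0): a_0 = 9/10, a_1 = 40/13, a_2 = -45/64.
c0 = a_0 = 9/10. Peel one level at a time: if S = 1 + c*σ/S' with S'(0) = 1, then c is the σ-coefficient of S and S' = c*σ/(S - 1).
S_1 = c0/f = 1 + (-400/117)*σ + (5462225/438048)*σ^2 + ...; c1 = -400/117.
S_2 = c1*σ/(S_1 - 1) = 1 + (218489/59904)*σ + ...; c2 = 218489/59904.


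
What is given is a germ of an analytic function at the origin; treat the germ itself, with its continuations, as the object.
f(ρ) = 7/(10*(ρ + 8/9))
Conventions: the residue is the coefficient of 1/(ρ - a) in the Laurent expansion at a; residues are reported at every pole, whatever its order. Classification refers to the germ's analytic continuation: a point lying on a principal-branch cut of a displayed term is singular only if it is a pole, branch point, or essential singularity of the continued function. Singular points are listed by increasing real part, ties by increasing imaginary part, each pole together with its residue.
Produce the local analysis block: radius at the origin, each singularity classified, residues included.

Denominator factor (ρ + 8/9): pole of order 1 at -8/9, modulus 8/9.
The radius of convergence is the smallest modulus among the singular points: 8/9.
At the order-1 pole -8/9 set g(ρ) = (ρ - (-8/9))*f(ρ) = 7/10.
Simple pole: residue = g(a) at a = -8/9, which is 7/10.

Radius of convergence at 0: 8/9.
At -8/9: a pole of order 1; residue 7/10.


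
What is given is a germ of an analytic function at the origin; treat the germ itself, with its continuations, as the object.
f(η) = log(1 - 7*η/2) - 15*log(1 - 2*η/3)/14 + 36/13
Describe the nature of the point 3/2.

The point is a logarithmic branch point.

The term (-15/14)*log(1 - η/(3/2)) has argument 1 - 3/2/(3/2) = 0 at 3/2: a logarithmic (infinitely-sheeted) branch point; the remaining terms are analytic or single-valued there.


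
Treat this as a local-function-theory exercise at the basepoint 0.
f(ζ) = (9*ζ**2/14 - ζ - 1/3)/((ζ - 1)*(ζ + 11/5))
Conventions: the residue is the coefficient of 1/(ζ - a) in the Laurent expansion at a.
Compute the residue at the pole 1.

At the order-1 pole 1 set g(ζ) = (ζ - (1))*f(ζ) = (9*ζ**2/14 - ζ - 1/3)/(ζ + 11/5).
Simple pole: residue = g(a) at a = 1, which is -145/672.

The residue is -145/672.


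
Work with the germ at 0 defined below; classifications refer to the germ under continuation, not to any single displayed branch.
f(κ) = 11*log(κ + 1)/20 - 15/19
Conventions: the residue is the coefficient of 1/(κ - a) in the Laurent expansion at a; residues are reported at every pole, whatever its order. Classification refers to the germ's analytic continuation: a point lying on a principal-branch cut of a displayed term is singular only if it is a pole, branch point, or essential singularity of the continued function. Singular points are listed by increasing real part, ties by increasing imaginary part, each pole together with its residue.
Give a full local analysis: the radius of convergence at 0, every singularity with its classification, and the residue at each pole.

Branch term (11/20)*log(1 - κ/(-1)): its argument vanishes at κ = -1, a logarithmic branch point, modulus 1.
The radius of convergence is the smallest modulus among the singular points: 1.

Radius of convergence at 0: 1.
At -1: a logarithmic branch point.
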